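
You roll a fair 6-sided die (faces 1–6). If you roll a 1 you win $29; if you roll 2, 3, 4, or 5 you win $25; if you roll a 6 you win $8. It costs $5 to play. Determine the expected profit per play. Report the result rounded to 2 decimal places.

$17.83

E[payout] = (1/6)·8 + (2/3)·25 + (1/6)·29 = 137/6
Expected profit = 137/6 − 5 = 107/6 ≈ $17.83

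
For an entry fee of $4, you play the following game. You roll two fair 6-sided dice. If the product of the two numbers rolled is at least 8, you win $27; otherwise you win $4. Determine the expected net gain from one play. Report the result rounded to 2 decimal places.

$14.06

E[payout] = (7/18)·4 + (11/18)·27 = 325/18
Expected profit = 325/18 − 4 = 253/18 ≈ $14.06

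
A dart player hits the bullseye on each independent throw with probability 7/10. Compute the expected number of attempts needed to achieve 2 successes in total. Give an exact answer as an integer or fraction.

20/7

By linearity (sum of 2 independent geometric waits), E[trials] = 2/p = 2/(7/10) = 20/7.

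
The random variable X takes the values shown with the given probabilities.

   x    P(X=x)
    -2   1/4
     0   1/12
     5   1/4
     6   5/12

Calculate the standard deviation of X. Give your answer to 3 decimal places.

3.419

E[X] = 13/4, E[X²] = 89/4
Var(X) = E[X²] − (E[X])² = 89/4 − 169/16 = 187/16
SD(X) = √(187/16) ≈ 3.419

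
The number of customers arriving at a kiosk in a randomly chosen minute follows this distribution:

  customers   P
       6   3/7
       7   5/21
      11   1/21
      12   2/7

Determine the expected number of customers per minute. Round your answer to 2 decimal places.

E[X] = (3/7)·6 + (5/21)·7 + (1/21)·11 + (2/7)·12
     = 172/21 ≈ 8.19

8.19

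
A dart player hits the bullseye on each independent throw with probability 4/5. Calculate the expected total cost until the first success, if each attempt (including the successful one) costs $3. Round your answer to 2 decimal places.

E[#attempts] = 1/p = 5/4; E[cost] = 3·5/4 = 15/4.
≈ 3.75

$3.75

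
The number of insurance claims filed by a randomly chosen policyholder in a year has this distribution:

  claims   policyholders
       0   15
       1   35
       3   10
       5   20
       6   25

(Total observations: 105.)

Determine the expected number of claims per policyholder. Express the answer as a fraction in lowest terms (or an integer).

Total = 105, so P(claims=0) = 15/105, etc.
E[X] = (1/7)·0 + (1/3)·1 + (2/21)·3 + (4/21)·5 + (5/21)·6
     = 3

3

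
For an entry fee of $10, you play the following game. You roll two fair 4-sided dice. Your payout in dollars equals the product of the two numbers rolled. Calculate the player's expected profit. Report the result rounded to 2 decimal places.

-$3.75

Distribution of the product of the two numbers rolled: 1 w.p. 1/16, 2 w.p. 1/8, 3 w.p. 1/8, 4 w.p. 3/16, 6 w.p. 1/8, 8 w.p. 1/8, …
E[payout] = (1/16)·1 + (1/8)·2 + (1/8)·3 + (3/16)·4 + (1/8)·6 + (1/8)·8 + (1/16)·9 + (1/8)·12 + (1/16)·16 = 25/4
Expected profit = 25/4 − 10 = -15/4 ≈ -$3.75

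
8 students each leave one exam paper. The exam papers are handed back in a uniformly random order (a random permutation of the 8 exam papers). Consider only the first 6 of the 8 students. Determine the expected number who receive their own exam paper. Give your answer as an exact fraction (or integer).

Let Xᵢ = 1 if person i gets their own exam paper. For each i, P(Xᵢ=1) = 1/8.
By linearity of expectation, E[X₁+…+X_6] = 6·(1/8) = 3/4.

3/4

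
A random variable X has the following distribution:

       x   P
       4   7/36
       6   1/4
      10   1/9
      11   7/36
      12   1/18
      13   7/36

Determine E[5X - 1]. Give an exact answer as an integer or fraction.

767/18

E[5x-1] = (7/36)·19 + (1/4)·29 + (1/9)·49 + (7/36)·54 + (1/18)·59 + (7/36)·64
     = 767/18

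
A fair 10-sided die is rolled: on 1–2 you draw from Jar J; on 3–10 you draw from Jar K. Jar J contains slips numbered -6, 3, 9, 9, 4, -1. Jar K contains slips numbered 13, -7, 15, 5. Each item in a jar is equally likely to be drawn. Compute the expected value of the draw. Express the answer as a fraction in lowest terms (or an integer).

29/5

E[X | Jar J] = (-6 + 3 + 9 + 9 + 4 − 1)/6 = 3
E[X | Jar K] = (13 − 7 + 15 + 5)/4 = 13/2
E[X] = (1/5)·3 + (4/5)·13/2 = 29/5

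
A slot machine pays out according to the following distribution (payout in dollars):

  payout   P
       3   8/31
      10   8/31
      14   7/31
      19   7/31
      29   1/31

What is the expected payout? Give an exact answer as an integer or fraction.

E[X] = (8/31)·3 + (8/31)·10 + (7/31)·14 + (7/31)·19 + (1/31)·29
     = 364/31

364/31 dollars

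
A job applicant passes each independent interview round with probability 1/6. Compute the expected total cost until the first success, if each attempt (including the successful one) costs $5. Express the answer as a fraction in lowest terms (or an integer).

$30

E[#attempts] = 1/p = 6; E[cost] = 5·6 = 30.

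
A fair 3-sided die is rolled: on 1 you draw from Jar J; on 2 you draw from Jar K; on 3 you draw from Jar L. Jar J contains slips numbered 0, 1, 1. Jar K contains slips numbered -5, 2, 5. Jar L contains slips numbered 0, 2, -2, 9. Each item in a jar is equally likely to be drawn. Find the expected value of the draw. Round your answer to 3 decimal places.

1.194

E[X | Jar J] = (0 + 1 + 1)/3 = 2/3
E[X | Jar K] = (-5 + 2 + 5)/3 = 2/3
E[X | Jar L] = (0 + 2 − 2 + 9)/4 = 9/4
E[X] = (1/3)·2/3 + (1/3)·2/3 + (1/3)·9/4 = 43/36 ≈ 1.194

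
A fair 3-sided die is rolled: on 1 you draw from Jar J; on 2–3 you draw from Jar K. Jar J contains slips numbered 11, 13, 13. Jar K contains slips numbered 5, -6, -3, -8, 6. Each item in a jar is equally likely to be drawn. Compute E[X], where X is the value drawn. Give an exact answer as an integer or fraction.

149/45

E[X | Jar J] = (11 + 13 + 13)/3 = 37/3
E[X | Jar K] = (5 − 6 − 3 − 8 + 6)/5 = -6/5
E[X] = (1/3)·37/3 + (2/3)·(-6/5) = 149/45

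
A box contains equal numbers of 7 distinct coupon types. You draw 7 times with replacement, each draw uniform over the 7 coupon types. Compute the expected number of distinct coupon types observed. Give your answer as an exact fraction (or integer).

543607/117649

Let Xⱼ=1 if type j appears at least once. P(Xⱼ=1) = 1 − ((7−1)/7)^7 = 543607/823543.
E[#distinct] = 7·543607/823543 = 543607/117649.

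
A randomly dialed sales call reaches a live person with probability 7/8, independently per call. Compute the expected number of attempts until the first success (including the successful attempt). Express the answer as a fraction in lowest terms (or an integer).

8/7

For a geometric distribution, E[trials] = 1/p = 1/(7/8) = 8/7.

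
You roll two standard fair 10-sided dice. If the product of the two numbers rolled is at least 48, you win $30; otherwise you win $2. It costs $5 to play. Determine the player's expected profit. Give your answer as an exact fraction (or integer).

93/25 dollars

E[payout] = (19/25)·2 + (6/25)·30 = 218/25
Expected profit = 218/25 − 5 = 93/25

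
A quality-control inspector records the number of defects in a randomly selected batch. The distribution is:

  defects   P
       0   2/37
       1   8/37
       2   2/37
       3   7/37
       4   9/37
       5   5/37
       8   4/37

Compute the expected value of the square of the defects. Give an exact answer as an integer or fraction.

604/37

E[X²] = (2/37)·0 + (8/37)·1 + (2/37)·4 + (7/37)·9 + (9/37)·16 + (5/37)·25 + (4/37)·64
     = 604/37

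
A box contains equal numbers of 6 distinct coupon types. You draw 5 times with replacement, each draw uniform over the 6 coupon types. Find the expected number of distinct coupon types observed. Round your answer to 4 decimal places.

Let Xⱼ=1 if type j appears at least once. P(Xⱼ=1) = 1 − ((6−1)/6)^5 = 4651/7776.
E[#distinct] = 6·4651/7776 = 4651/1296.
≈ 3.5887

3.5887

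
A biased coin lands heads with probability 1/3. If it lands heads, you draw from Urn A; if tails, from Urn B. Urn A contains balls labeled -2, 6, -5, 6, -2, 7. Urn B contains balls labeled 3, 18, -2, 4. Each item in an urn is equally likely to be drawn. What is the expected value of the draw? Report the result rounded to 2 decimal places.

E[X | Urn A] = (-2 + 6 − 5 + 6 − 2 + 7)/6 = 5/3
E[X | Urn B] = (3 + 18 − 2 + 4)/4 = 23/4
E[X] = (1/3)·5/3 + (2/3)·23/4 = 79/18 ≈ 4.39

4.39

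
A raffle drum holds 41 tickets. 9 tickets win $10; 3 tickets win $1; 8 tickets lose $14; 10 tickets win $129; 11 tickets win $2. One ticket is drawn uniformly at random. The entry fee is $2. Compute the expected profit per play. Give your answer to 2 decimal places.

$29.54

E[payout] = (9/41)·10 + (3/41)·1 + (8/41)·(-14) + (10/41)·129 + (11/41)·2 = 1293/41
Expected profit = 1293/41 − 2 = 1211/41 ≈ $29.54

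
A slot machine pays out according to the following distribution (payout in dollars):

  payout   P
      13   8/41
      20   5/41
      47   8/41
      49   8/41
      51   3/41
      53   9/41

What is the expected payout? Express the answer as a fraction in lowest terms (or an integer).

E[X] = (8/41)·13 + (5/41)·20 + (8/41)·47 + (8/41)·49 + (3/41)·51 + (9/41)·53
     = 1602/41

1602/41 dollars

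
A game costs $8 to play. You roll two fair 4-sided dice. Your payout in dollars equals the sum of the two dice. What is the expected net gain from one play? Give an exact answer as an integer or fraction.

Distribution of the sum of the two dice: 2 w.p. 1/16, 3 w.p. 1/8, 4 w.p. 3/16, 5 w.p. 1/4, 6 w.p. 3/16, 7 w.p. 1/8, …
E[payout] = (1/16)·2 + (1/8)·3 + (3/16)·4 + (1/4)·5 + (3/16)·6 + (1/8)·7 + (1/16)·8 = 5
Expected profit = 5 − 8 = -3

-$3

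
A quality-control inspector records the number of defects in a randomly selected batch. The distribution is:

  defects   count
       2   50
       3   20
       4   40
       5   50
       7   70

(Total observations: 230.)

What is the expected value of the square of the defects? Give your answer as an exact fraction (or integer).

570/23

Total = 230, so P(defects=2) = 50/230, etc.
E[X²] = (5/23)·4 + (2/23)·9 + (4/23)·16 + (5/23)·25 + (7/23)·49
     = 570/23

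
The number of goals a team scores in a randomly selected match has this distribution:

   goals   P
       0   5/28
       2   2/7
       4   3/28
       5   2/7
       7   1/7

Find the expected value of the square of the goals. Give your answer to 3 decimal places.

E[X²] = (5/28)·0 + (2/7)·4 + (3/28)·16 + (2/7)·25 + (1/7)·49
     = 17 ≈ 17.000

17.000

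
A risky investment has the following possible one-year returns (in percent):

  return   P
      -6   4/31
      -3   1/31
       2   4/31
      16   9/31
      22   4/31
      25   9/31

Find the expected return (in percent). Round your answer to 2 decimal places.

14.13

E[X] = (4/31)·(-6) + (1/31)·(-3) + (4/31)·2 + (9/31)·16 + (4/31)·22 + (9/31)·25
     = 438/31 ≈ 14.13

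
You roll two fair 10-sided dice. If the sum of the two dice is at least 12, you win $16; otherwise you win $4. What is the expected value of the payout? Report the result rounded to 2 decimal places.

$9.40

E[payout] = (11/20)·4 + (9/20)·16 = 47/5
≈ $9.40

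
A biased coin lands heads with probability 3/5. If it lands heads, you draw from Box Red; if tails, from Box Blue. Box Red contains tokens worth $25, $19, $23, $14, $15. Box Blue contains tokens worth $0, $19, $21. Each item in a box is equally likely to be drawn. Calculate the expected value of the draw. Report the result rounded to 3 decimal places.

$16.853

E[X | Box Red] = (25 + 19 + 23 + 14 + 15)/5 = 96/5
E[X | Box Blue] = (0 + 19 + 21)/3 = 40/3
E[X] = (3/5)·96/5 + (2/5)·40/3 = 1264/75 ≈ 16.853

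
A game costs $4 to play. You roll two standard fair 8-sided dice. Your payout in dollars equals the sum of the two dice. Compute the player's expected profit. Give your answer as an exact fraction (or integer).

Distribution of the sum of the two dice: 2 w.p. 1/64, 3 w.p. 1/32, 4 w.p. 3/64, 5 w.p. 1/16, 6 w.p. 5/64, 7 w.p. 3/32, …
E[payout] = (1/64)·2 + (1/32)·3 + (3/64)·4 + (1/16)·5 + (5/64)·6 + (3/32)·7 + (7/64)·8 + (1/8)·9 + (7/64)·10 + (3/32)·11 + (5/64)·12 + (1/16)·13 + (3/64)·14 + (1/32)·15 + (1/64)·16 = 9
Expected profit = 9 − 4 = 5

$5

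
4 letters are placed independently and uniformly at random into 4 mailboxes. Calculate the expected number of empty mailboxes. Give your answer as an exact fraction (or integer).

Let Xⱼ=1 if mailbox j is empty. P(Xⱼ=1) = ((4-1)/4)^4 = 81/256.
By linearity, E[#empty] = 4·81/256 = 81/64.

81/64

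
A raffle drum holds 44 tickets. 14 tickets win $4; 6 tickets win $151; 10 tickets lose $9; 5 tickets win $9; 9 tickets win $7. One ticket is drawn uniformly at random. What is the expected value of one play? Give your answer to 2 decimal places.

$22.27

E[payout] = (14/44)·4 + (6/44)·151 + (10/44)·(-9) + (5/44)·9 + (9/44)·7 = 245/11
≈ $22.27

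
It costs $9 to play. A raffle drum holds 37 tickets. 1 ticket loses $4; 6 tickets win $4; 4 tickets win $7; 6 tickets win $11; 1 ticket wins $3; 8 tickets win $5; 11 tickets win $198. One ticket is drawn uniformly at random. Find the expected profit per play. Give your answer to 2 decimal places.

$54.11

E[payout] = (1/37)·(-4) + (6/37)·4 + (4/37)·7 + (6/37)·11 + (1/37)·3 + (8/37)·5 + (11/37)·198 = 2335/37
Expected profit = 2335/37 − 9 = 2002/37 ≈ $54.11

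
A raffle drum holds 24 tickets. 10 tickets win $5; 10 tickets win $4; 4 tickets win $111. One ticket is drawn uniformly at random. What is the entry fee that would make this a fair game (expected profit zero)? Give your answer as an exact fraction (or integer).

89/4 dollars

E[payout] = (10/24)·5 + (10/24)·4 + (4/24)·111 = 89/4
Fair fee = E[payout] = 89/4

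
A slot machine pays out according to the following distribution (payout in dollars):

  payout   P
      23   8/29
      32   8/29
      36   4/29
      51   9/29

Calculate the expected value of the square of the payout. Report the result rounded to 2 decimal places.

E[X²] = (8/29)·529 + (8/29)·1024 + (4/29)·1296 + (9/29)·2601
     = 41017/29 ≈ 1414.38

1414.38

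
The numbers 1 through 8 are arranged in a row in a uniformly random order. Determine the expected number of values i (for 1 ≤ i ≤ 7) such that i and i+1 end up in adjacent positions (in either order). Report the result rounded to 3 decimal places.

For each i ∈ {1,…,7}, let Xᵢ = 1 if i and i+1 are adjacent. P(Xᵢ=1) = 2·(8−1)!/8! = 2/8.
By linearity, E[ΣXᵢ] = (7)·(2/8) = 7/4.
≈ 1.750

1.750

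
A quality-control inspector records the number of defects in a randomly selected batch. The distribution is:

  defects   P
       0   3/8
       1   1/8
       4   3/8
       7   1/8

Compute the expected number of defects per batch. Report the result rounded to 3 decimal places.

E[X] = (3/8)·0 + (1/8)·1 + (3/8)·4 + (1/8)·7
     = 5/2 ≈ 2.500

2.500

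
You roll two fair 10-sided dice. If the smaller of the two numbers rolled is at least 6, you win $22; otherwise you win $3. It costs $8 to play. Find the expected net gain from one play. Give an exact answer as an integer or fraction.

-1/4 dollars

E[payout] = (3/4)·3 + (1/4)·22 = 31/4
Expected profit = 31/4 − 8 = -1/4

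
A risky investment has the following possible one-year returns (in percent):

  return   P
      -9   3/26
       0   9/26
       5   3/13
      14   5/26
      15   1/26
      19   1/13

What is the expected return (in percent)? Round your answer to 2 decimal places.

E[X] = (3/26)·(-9) + (9/26)·0 + (3/13)·5 + (5/26)·14 + (1/26)·15 + (1/13)·19
     = 63/13 ≈ 4.85

4.85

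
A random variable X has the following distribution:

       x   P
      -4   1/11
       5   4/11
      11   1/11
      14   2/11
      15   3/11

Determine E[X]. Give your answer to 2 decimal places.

9.09

E[X] = (1/11)·(-4) + (4/11)·5 + (1/11)·11 + (2/11)·14 + (3/11)·15
     = 100/11 ≈ 9.09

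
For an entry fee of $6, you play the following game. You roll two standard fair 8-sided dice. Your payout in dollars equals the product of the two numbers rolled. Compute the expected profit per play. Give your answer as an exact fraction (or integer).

Distribution of the product of the two numbers rolled: 1 w.p. 1/64, 2 w.p. 1/32, 3 w.p. 1/32, 4 w.p. 3/64, 5 w.p. 1/32, 6 w.p. 1/16, …
E[payout] = (1/64)·1 + (1/32)·2 + (1/32)·3 + (3/64)·4 + (1/32)·5 + (1/16)·6 + (1/32)·7 + (1/16)·8 + (1/64)·9 + (1/32)·10 + (1/16)·12 + (1/32)·14 + (1/32)·15 + (3/64)·16 + (1/32)·18 + (1/32)·20 + (1/32)·21 + (1/16)·24 + (1/64)·25 + (1/32)·28 + (1/32)·30 + (1/32)·32 + (1/32)·35 + (1/64)·36 + (1/32)·40 + (1/32)·42 + (1/32)·48 + (1/64)·49 + (1/32)·56 + (1/64)·64 = 81/4
Expected profit = 81/4 − 6 = 57/4

57/4 dollars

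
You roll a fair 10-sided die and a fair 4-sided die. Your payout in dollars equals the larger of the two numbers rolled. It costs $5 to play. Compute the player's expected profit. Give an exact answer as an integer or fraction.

3/4 dollars

Distribution of the larger of the two numbers rolled: 1 w.p. 1/40, 2 w.p. 3/40, 3 w.p. 1/8, 4 w.p. 7/40, 5 w.p. 1/10, 6 w.p. 1/10, …
E[payout] = (1/40)·1 + (3/40)·2 + (1/8)·3 + (7/40)·4 + (1/10)·5 + (1/10)·6 + (1/10)·7 + (1/10)·8 + (1/10)·9 + (1/10)·10 = 23/4
Expected profit = 23/4 − 5 = 3/4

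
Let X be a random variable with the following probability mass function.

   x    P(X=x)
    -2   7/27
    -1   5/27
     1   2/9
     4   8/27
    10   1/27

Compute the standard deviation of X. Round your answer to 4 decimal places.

2.9555

E[X] = 29/27, E[X²] = 89/9
Var(X) = E[X²] − (E[X])² = 89/9 − 841/729 = 6368/729
SD(X) = √(6368/729) ≈ 2.9555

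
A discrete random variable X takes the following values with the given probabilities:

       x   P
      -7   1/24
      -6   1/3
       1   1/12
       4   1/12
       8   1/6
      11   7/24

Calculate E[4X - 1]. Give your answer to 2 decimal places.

E[4x-1] = (1/24)·(-29) + (1/3)·(-25) + (1/12)·3 + (1/12)·15 + (1/6)·31 + (7/24)·43
     = 29/3 ≈ 9.67

9.67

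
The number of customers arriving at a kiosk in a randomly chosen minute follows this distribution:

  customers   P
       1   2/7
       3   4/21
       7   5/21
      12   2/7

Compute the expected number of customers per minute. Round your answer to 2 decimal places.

E[X] = (2/7)·1 + (4/21)·3 + (5/21)·7 + (2/7)·12
     = 125/21 ≈ 5.95

5.95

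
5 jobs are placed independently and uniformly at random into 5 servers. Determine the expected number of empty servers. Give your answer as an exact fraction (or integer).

1024/625

Let Xⱼ=1 if server j is empty. P(Xⱼ=1) = ((5-1)/5)^5 = 1024/3125.
By linearity, E[#empty] = 5·1024/3125 = 1024/625.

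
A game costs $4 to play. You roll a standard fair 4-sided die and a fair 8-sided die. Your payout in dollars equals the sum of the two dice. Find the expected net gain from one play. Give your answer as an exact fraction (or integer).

$3

Distribution of the sum of the two dice: 2 w.p. 1/32, 3 w.p. 1/16, 4 w.p. 3/32, 5 w.p. 1/8, 6 w.p. 1/8, 7 w.p. 1/8, …
E[payout] = (1/32)·2 + (1/16)·3 + (3/32)·4 + (1/8)·5 + (1/8)·6 + (1/8)·7 + (1/8)·8 + (1/8)·9 + (3/32)·10 + (1/16)·11 + (1/32)·12 = 7
Expected profit = 7 − 4 = 3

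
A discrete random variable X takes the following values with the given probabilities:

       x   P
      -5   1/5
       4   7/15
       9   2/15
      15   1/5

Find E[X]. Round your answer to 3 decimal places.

E[X] = (1/5)·(-5) + (7/15)·4 + (2/15)·9 + (1/5)·15
     = 76/15 ≈ 5.067

5.067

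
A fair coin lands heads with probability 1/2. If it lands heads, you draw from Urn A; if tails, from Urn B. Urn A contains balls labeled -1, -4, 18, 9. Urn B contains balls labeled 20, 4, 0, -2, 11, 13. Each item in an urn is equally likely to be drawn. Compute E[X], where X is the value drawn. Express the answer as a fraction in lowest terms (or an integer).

79/12

E[X | Urn A] = (-1 − 4 + 18 + 9)/4 = 11/2
E[X | Urn B] = (20 + 4 + 0 − 2 + 11 + 13)/6 = 23/3
E[X] = (1/2)·11/2 + (1/2)·23/3 = 79/12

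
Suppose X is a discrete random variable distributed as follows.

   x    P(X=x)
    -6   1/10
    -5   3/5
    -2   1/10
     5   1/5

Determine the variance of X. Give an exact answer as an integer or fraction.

E[X] = (1/10)·(-6) + (3/5)·(-5) + (1/10)·(-2) + (1/5)·5 = -14/5
E[X²] = (1/10)·36 + (3/5)·25 + (1/10)·4 + (1/5)·25 = 24
Var(X) = 24 − (-14/5)² = 404/25

404/25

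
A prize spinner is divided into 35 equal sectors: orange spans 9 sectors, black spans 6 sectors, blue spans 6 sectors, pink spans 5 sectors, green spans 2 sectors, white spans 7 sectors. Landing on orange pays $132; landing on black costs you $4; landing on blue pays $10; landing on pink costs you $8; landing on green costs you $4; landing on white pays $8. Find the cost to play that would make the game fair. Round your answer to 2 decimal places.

$35.20

E[payout] = (9/35)·132 + (6/35)·(-4) + (6/35)·10 + (5/35)·(-8) + (2/35)·(-4) + (7/35)·8 = 176/5
Fair fee = E[payout] = 176/5 ≈ $35.20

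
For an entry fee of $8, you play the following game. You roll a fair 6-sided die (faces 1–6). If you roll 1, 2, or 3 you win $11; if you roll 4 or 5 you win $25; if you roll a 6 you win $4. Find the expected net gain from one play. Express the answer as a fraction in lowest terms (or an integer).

13/2 dollars

E[payout] = (1/6)·4 + (1/2)·11 + (1/3)·25 = 29/2
Expected profit = 29/2 − 8 = 13/2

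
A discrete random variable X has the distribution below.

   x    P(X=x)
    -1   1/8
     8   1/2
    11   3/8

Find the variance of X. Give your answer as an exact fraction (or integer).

E[X] = (1/8)·(-1) + (1/2)·8 + (3/8)·11 = 8
E[X²] = (1/8)·1 + (1/2)·64 + (3/8)·121 = 155/2
Var(X) = 155/2 − (8)² = 27/2

27/2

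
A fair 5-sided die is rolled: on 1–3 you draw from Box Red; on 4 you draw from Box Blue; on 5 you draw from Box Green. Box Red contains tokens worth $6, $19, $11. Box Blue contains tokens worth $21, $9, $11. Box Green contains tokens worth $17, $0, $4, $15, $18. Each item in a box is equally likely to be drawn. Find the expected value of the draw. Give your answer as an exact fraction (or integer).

E[X | Box Red] = (6 + 19 + 11)/3 = 12
E[X | Box Blue] = (21 + 9 + 11)/3 = 41/3
E[X | Box Green] = (17 + 0 + 4 + 15 + 18)/5 = 54/5
E[X] = (3/5)·12 + (1/5)·41/3 + (1/5)·54/5 = 907/75

907/75 dollars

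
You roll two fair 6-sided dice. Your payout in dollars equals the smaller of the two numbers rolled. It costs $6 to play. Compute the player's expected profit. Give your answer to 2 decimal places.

Distribution of the smaller of the two numbers rolled: 1 w.p. 11/36, 2 w.p. 1/4, 3 w.p. 7/36, 4 w.p. 5/36, 5 w.p. 1/12, 6 w.p. 1/36
E[payout] = (11/36)·1 + (1/4)·2 + (7/36)·3 + (5/36)·4 + (1/12)·5 + (1/36)·6 = 91/36
Expected profit = 91/36 − 6 = -125/36 ≈ -$3.47

-$3.47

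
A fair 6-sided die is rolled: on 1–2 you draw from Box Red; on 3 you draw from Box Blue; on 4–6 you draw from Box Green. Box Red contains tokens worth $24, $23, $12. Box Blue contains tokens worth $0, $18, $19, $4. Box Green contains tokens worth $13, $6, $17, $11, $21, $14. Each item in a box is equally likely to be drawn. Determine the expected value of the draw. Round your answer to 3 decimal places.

E[X | Box Red] = (24 + 23 + 12)/3 = 59/3
E[X | Box Blue] = (0 + 18 + 19 + 4)/4 = 41/4
E[X | Box Green] = (13 + 6 + 17 + 11 + 21 + 14)/6 = 41/3
E[X] = (1/3)·59/3 + (1/6)·41/4 + (1/2)·41/3 = 1087/72 ≈ 15.097

$15.097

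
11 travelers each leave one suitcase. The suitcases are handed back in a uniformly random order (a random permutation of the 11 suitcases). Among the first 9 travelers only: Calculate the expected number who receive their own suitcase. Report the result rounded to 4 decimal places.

0.8182

Let Xᵢ = 1 if person i gets their own suitcase. For each i, P(Xᵢ=1) = 1/11.
By linearity of expectation, E[X₁+…+X_9] = 9·(1/11) = 9/11.
≈ 0.8182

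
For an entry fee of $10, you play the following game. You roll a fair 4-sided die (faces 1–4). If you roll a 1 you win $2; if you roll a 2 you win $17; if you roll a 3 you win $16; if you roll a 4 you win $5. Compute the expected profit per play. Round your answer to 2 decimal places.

E[payout] = (1/4)·2 + (1/4)·5 + (1/4)·16 + (1/4)·17 = 10
Expected profit = 10 − 10 = 0 ≈ $0.00

$0.00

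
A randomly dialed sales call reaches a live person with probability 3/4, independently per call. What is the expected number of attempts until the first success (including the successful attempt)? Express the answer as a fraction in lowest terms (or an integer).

For a geometric distribution, E[trials] = 1/p = 1/(3/4) = 4/3.

4/3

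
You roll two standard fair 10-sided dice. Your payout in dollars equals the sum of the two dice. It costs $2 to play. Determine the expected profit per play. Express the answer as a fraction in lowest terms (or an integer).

Distribution of the sum of the two dice: 2 w.p. 1/100, 3 w.p. 1/50, 4 w.p. 3/100, 5 w.p. 1/25, 6 w.p. 1/20, 7 w.p. 3/50, …
E[payout] = (1/100)·2 + (1/50)·3 + (3/100)·4 + (1/25)·5 + (1/20)·6 + (3/50)·7 + (7/100)·8 + (2/25)·9 + (9/100)·10 + (1/10)·11 + (9/100)·12 + (2/25)·13 + (7/100)·14 + (3/50)·15 + (1/20)·16 + (1/25)·17 + (3/100)·18 + (1/50)·19 + (1/100)·20 = 11
Expected profit = 11 − 2 = 9

$9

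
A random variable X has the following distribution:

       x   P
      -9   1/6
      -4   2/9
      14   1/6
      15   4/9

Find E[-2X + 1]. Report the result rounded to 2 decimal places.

-12.22

E[-2x+1] = (1/6)·19 + (2/9)·9 + (1/6)·(-27) + (4/9)·(-29)
     = -110/9 ≈ -12.22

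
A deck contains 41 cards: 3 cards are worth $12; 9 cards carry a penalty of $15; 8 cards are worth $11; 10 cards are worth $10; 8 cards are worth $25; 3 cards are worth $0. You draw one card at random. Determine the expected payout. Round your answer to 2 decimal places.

$7.05

E[payout] = (3/41)·12 + (9/41)·(-15) + (8/41)·11 + (10/41)·10 + (8/41)·25 + (3/41)·0 = 289/41
≈ $7.05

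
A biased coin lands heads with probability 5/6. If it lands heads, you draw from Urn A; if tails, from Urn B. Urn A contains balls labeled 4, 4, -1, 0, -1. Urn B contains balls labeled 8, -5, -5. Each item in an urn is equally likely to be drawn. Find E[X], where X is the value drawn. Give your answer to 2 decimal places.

E[X | Urn A] = (4 + 4 − 1 + 0 − 1)/5 = 6/5
E[X | Urn B] = (8 − 5 − 5)/3 = -2/3
E[X] = (5/6)·6/5 + (1/6)·(-2/3) = 8/9 ≈ 0.89

0.89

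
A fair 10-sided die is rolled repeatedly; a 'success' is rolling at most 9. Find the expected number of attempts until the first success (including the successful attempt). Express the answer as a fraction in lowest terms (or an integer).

For a geometric distribution, E[trials] = 1/p = 1/(9/10) = 10/9.

10/9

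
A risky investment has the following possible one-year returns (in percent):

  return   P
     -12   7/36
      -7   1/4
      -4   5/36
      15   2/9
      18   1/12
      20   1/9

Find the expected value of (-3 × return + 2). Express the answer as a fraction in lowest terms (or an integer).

E[-3x+2] = (7/36)·38 + (1/4)·23 + (5/36)·14 + (2/9)·(-43) + (1/12)·(-52) + (1/9)·(-58)
     = -21/4

-21/4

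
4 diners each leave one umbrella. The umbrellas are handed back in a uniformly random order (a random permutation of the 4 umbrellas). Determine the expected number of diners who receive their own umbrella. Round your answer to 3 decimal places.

1.000

Let Xᵢ = 1 if person i gets their own umbrella. For each i, P(Xᵢ=1) = 1/4.
By linearity of expectation, E[X₁+…+X_4] = 4·(1/4) = 1.
≈ 1.000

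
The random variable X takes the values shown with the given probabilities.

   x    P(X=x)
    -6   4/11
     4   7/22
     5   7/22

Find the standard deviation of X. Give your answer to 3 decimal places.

E[X] = 15/22, E[X²] = 575/22
Var(X) = E[X²] − (E[X])² = 575/22 − 225/484 = 12425/484
SD(X) = √(12425/484) ≈ 5.067

5.067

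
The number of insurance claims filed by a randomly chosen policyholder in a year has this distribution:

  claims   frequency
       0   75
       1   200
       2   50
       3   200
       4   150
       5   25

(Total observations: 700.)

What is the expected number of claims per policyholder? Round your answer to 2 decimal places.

2.32

Total = 700, so P(claims=0) = 75/700, etc.
E[X] = (3/28)·0 + (2/7)·1 + (1/14)·2 + (2/7)·3 + (3/14)·4 + (1/28)·5
     = 65/28 ≈ 2.32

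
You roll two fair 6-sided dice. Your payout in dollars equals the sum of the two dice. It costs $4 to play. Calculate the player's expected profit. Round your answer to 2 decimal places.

$3.00

Distribution of the sum of the two dice: 2 w.p. 1/36, 3 w.p. 1/18, 4 w.p. 1/12, 5 w.p. 1/9, 6 w.p. 5/36, 7 w.p. 1/6, …
E[payout] = (1/36)·2 + (1/18)·3 + (1/12)·4 + (1/9)·5 + (5/36)·6 + (1/6)·7 + (5/36)·8 + (1/9)·9 + (1/12)·10 + (1/18)·11 + (1/36)·12 = 7
Expected profit = 7 − 4 = 3 ≈ $3.00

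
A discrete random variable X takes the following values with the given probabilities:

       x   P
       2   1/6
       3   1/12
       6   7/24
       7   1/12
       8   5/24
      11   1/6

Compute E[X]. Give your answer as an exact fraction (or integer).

E[X] = (1/6)·2 + (1/12)·3 + (7/24)·6 + (1/12)·7 + (5/24)·8 + (1/6)·11
     = 77/12

77/12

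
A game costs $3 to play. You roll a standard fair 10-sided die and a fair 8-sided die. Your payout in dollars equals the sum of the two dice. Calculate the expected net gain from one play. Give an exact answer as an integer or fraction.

$7

Distribution of the sum of the two dice: 2 w.p. 1/80, 3 w.p. 1/40, 4 w.p. 3/80, 5 w.p. 1/20, 6 w.p. 1/16, 7 w.p. 3/40, …
E[payout] = (1/80)·2 + (1/40)·3 + (3/80)·4 + (1/20)·5 + (1/16)·6 + (3/40)·7 + (7/80)·8 + (1/10)·9 + (1/10)·10 + (1/10)·11 + (7/80)·12 + (3/40)·13 + (1/16)·14 + (1/20)·15 + (3/80)·16 + (1/40)·17 + (1/80)·18 = 10
Expected profit = 10 − 3 = 7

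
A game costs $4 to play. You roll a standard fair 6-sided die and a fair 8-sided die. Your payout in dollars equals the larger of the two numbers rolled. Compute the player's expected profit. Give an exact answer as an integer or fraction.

59/48 dollars

Distribution of the larger of the two numbers rolled: 1 w.p. 1/48, 2 w.p. 1/16, 3 w.p. 5/48, 4 w.p. 7/48, 5 w.p. 3/16, 6 w.p. 11/48, …
E[payout] = (1/48)·1 + (1/16)·2 + (5/48)·3 + (7/48)·4 + (3/16)·5 + (11/48)·6 + (1/8)·7 + (1/8)·8 = 251/48
Expected profit = 251/48 − 4 = 59/48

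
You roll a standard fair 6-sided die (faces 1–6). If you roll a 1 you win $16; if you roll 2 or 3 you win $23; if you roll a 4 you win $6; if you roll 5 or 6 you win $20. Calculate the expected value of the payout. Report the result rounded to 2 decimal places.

$18.00

E[payout] = (1/6)·6 + (1/6)·16 + (1/3)·20 + (1/3)·23 = 18
≈ $18.00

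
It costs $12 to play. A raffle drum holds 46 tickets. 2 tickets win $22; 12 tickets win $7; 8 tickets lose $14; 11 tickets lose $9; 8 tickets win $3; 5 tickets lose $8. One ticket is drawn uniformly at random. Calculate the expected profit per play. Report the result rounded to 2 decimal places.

E[payout] = (2/46)·22 + (12/46)·7 + (8/46)·(-14) + (11/46)·(-9) + (8/46)·3 + (5/46)·(-8) = -99/46
Expected profit = -99/46 − 12 = -651/46 ≈ -$14.15

-$14.15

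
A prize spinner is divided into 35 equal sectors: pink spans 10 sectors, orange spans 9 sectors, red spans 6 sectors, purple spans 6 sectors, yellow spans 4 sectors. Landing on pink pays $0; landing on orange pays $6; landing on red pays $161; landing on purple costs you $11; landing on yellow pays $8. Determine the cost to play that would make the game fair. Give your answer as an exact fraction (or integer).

986/35 dollars

E[payout] = (10/35)·0 + (9/35)·6 + (6/35)·161 + (6/35)·(-11) + (4/35)·8 = 986/35
Fair fee = E[payout] = 986/35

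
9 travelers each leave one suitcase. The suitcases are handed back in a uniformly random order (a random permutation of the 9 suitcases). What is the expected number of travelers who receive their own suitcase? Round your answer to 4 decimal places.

Let Xᵢ = 1 if person i gets their own suitcase. For each i, P(Xᵢ=1) = 1/9.
By linearity of expectation, E[X₁+…+X_9] = 9·(1/9) = 1.
≈ 1.0000

1.0000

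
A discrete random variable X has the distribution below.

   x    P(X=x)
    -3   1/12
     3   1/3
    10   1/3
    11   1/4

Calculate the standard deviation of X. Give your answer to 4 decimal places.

E[X] = 41/6, E[X²] = 202/3
Var(X) = E[X²] − (E[X])² = 202/3 − 1681/36 = 743/36
SD(X) = √(743/36) ≈ 4.5430

4.5430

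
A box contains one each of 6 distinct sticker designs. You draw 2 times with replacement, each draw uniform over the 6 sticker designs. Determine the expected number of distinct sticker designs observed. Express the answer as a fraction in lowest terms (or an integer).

11/6

Let Xⱼ=1 if type j appears at least once. P(Xⱼ=1) = 1 − ((6−1)/6)^2 = 11/36.
E[#distinct] = 6·11/36 = 11/6.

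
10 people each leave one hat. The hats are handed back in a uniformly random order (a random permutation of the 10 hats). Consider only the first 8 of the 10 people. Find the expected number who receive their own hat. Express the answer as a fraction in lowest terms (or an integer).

4/5

Let Xᵢ = 1 if person i gets their own hat. For each i, P(Xᵢ=1) = 1/10.
By linearity of expectation, E[X₁+…+X_8] = 8·(1/10) = 4/5.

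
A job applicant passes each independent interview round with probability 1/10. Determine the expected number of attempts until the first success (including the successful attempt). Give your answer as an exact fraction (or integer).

10

For a geometric distribution, E[trials] = 1/p = 1/(1/10) = 10.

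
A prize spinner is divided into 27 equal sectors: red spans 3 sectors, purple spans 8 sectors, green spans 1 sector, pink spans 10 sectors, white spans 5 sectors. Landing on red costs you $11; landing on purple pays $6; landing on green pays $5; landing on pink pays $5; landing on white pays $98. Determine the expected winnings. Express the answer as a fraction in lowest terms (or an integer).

560/27 dollars

E[payout] = (3/27)·(-11) + (8/27)·6 + (1/27)·5 + (10/27)·5 + (5/27)·98 = 560/27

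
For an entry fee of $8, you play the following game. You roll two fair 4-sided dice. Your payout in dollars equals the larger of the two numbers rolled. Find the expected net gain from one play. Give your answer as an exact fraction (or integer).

Distribution of the larger of the two numbers rolled: 1 w.p. 1/16, 2 w.p. 3/16, 3 w.p. 5/16, 4 w.p. 7/16
E[payout] = (1/16)·1 + (3/16)·2 + (5/16)·3 + (7/16)·4 = 25/8
Expected profit = 25/8 − 8 = -39/8

-39/8 dollars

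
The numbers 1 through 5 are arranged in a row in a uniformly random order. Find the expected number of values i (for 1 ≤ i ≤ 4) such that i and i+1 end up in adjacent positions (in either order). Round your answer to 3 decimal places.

1.600

For each i ∈ {1,…,4}, let Xᵢ = 1 if i and i+1 are adjacent. P(Xᵢ=1) = 2·(5−1)!/5! = 2/5.
By linearity, E[ΣXᵢ] = (4)·(2/5) = 8/5.
≈ 1.600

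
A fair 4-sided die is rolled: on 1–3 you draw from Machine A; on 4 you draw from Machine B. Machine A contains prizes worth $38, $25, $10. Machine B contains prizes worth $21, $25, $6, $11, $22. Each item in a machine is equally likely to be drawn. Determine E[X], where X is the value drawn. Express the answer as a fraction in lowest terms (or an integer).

45/2 dollars

E[X | Machine A] = (38 + 25 + 10)/3 = 73/3
E[X | Machine B] = (21 + 25 + 6 + 11 + 22)/5 = 17
E[X] = (3/4)·73/3 + (1/4)·17 = 45/2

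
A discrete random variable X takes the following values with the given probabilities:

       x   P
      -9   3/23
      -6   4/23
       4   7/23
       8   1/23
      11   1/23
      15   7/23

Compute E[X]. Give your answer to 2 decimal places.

4.39

E[X] = (3/23)·(-9) + (4/23)·(-6) + (7/23)·4 + (1/23)·8 + (1/23)·11 + (7/23)·15
     = 101/23 ≈ 4.39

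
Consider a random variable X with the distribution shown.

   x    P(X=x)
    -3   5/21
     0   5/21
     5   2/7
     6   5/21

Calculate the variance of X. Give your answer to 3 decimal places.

13.265

E[X] = (5/21)·(-3) + (5/21)·0 + (2/7)·5 + (5/21)·6 = 15/7
E[X²] = (5/21)·9 + (5/21)·0 + (2/7)·25 + (5/21)·36 = 125/7
Var(X) = 125/7 − (15/7)² = 650/49 ≈ 13.265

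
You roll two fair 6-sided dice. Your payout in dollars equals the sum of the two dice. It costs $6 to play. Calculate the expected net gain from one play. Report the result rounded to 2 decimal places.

$1.00

Distribution of the sum of the two dice: 2 w.p. 1/36, 3 w.p. 1/18, 4 w.p. 1/12, 5 w.p. 1/9, 6 w.p. 5/36, 7 w.p. 1/6, …
E[payout] = (1/36)·2 + (1/18)·3 + (1/12)·4 + (1/9)·5 + (5/36)·6 + (1/6)·7 + (5/36)·8 + (1/9)·9 + (1/12)·10 + (1/18)·11 + (1/36)·12 = 7
Expected profit = 7 − 6 = 1 ≈ $1.00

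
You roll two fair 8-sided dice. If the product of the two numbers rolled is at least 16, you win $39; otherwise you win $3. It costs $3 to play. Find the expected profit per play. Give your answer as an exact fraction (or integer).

E[payout] = (31/64)·3 + (33/64)·39 = 345/16
Expected profit = 345/16 − 3 = 297/16

297/16 dollars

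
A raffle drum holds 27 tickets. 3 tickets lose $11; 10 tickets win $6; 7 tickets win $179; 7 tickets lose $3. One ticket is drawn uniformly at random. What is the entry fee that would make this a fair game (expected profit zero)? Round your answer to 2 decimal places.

$46.63

E[payout] = (3/27)·(-11) + (10/27)·6 + (7/27)·179 + (7/27)·(-3) = 1259/27
Fair fee = E[payout] = 1259/27 ≈ $46.63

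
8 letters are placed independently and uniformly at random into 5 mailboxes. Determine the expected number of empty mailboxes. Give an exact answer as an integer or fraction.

65536/78125

Let Xⱼ=1 if mailbox j is empty. P(Xⱼ=1) = ((5-1)/5)^8 = 65536/390625.
By linearity, E[#empty] = 5·65536/390625 = 65536/78125.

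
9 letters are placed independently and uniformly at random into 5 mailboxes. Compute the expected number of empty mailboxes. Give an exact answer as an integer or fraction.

262144/390625

Let Xⱼ=1 if mailbox j is empty. P(Xⱼ=1) = ((5-1)/5)^9 = 262144/1953125.
By linearity, E[#empty] = 5·262144/1953125 = 262144/390625.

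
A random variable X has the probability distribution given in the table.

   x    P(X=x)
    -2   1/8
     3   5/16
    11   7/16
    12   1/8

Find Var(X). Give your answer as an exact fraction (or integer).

101/4

E[X] = (1/8)·(-2) + (5/16)·3 + (7/16)·11 + (1/8)·12 = 7
E[X²] = (1/8)·4 + (5/16)·9 + (7/16)·121 + (1/8)·144 = 297/4
Var(X) = 297/4 − (7)² = 101/4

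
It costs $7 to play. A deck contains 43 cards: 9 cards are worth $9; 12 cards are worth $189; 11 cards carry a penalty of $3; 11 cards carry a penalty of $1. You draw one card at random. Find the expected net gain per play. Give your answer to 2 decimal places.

$46.60

E[payout] = (9/43)·9 + (12/43)·189 + (11/43)·(-3) + (11/43)·(-1) = 2305/43
Expected profit = 2305/43 − 7 = 2004/43 ≈ $46.60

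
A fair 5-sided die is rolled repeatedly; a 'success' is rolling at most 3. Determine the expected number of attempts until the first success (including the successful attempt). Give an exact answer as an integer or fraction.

5/3

For a geometric distribution, E[trials] = 1/p = 1/(3/5) = 5/3.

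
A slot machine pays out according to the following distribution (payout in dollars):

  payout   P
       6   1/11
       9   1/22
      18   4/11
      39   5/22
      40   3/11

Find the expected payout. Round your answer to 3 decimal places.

E[X] = (1/11)·6 + (1/22)·9 + (4/11)·18 + (5/22)·39 + (3/11)·40
     = 300/11 ≈ 27.273

$27.273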